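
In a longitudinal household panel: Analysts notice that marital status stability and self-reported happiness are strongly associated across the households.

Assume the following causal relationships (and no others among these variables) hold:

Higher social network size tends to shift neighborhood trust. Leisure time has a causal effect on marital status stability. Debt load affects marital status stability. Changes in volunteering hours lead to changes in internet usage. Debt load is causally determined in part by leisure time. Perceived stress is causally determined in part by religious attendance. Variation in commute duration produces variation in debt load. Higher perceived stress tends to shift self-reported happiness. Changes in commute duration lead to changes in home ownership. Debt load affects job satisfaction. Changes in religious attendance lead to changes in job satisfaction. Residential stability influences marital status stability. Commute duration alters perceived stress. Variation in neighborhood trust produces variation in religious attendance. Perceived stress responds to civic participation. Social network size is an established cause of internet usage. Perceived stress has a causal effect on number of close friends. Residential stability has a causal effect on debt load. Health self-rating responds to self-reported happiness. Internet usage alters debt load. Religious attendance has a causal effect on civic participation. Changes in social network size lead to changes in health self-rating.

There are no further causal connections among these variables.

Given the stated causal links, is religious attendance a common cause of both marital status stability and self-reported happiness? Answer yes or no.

no

Religious attendance has no stated causal path to marital status stability. A confounder must cause both variables, so religious attendance does not qualify.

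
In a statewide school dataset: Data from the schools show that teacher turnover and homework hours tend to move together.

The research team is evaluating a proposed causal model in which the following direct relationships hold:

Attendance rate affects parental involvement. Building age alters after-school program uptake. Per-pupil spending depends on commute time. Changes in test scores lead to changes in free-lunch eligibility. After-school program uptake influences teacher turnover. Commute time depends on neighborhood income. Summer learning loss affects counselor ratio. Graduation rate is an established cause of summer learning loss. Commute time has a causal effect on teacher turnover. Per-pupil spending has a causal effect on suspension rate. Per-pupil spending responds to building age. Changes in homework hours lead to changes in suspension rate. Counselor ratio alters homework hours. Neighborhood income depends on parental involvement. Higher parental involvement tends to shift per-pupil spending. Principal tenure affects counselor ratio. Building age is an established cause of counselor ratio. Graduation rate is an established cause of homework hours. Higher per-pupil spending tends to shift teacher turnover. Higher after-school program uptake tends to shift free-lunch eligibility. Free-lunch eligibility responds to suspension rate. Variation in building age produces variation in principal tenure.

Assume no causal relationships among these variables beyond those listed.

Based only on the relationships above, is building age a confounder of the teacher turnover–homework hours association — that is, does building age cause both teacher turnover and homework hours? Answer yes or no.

Building age has a causal path to teacher turnover (building age → after-school program uptake → teacher turnover) and to homework hours (building age → counselor ratio → homework hours), so it is a common cause of both — a confounder.

yes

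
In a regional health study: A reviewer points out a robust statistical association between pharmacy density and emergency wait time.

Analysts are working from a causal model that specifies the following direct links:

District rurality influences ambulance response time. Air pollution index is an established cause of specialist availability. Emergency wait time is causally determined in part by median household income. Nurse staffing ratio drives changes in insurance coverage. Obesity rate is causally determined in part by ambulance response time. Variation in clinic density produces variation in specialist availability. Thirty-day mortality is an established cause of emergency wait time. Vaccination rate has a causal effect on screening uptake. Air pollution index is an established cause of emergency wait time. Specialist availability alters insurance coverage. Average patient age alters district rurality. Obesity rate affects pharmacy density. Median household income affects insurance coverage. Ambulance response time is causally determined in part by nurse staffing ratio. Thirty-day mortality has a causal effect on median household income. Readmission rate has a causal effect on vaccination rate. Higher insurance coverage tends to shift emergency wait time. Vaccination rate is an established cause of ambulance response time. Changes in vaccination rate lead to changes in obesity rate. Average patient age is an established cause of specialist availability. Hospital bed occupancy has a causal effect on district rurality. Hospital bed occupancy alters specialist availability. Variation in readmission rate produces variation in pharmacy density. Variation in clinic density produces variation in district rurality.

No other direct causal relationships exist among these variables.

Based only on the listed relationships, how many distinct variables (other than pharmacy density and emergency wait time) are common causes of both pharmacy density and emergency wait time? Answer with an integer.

The common causes are: average patient age (to pharmacy density via average patient age → district rurality → ambulance response time → obesity rate → pharmacy density; to emergency wait time via average patient age → specialist availability → insurance coverage → emergency wait time); clinic density (to pharmacy density via clinic density → district rurality → ambulance response time → obesity rate → pharmacy density; to emergency wait time via clinic density → specialist availability → insurance coverage → emergency wait time); hospital bed occupancy (to pharmacy density via hospital bed occupancy → district rurality → ambulance response time → obesity rate → pharmacy density; to emergency wait time via hospital bed occupancy → specialist availability → insurance coverage → emergency wait time); nurse staffing ratio (to pharmacy density via nurse staffing ratio → ambulance response time → obesity rate → pharmacy density; to emergency wait time via nurse staffing ratio → insurance coverage → emergency wait time).
Every other variable lacks a causal path to at least one of pharmacy density and emergency wait time.

4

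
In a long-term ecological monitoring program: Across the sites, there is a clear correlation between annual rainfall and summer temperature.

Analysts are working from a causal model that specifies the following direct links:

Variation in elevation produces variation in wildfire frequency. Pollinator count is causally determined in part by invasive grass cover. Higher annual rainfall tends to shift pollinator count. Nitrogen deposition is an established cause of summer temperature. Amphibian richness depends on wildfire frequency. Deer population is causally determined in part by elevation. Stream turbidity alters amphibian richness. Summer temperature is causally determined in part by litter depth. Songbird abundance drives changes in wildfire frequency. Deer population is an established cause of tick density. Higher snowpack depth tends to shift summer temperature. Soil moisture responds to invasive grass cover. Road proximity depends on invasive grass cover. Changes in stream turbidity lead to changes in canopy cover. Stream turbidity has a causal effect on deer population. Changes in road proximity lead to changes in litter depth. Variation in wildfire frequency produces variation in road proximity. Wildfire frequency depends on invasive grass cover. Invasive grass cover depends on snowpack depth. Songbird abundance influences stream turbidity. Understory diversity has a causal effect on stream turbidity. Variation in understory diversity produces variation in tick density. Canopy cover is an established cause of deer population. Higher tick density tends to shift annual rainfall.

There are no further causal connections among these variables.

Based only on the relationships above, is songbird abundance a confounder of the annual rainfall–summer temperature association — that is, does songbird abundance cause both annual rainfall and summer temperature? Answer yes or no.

Songbird abundance has a causal path to annual rainfall (songbird abundance → stream turbidity → deer population → tick density → annual rainfall) and to summer temperature (songbird abundance → wildfire frequency → road proximity → litter depth → summer temperature), so it is a common cause of both — a confounder.

yes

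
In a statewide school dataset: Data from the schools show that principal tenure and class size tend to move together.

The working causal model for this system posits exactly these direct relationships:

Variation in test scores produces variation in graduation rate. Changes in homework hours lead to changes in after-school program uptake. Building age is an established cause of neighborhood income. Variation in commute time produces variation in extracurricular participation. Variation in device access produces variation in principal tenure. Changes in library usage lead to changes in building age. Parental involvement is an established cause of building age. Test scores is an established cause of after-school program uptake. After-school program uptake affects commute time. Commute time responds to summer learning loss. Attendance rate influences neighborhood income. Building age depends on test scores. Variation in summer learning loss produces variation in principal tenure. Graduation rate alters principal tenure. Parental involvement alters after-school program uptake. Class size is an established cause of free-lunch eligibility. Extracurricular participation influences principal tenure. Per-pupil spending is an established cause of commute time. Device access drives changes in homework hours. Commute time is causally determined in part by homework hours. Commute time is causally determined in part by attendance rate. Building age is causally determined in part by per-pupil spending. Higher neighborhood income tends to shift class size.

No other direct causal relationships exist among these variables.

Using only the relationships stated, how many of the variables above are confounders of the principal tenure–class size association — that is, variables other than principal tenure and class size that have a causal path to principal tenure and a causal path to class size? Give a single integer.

4

The common causes are: attendance rate (to principal tenure via attendance rate → commute time → extracurricular participation → principal tenure; to class size via attendance rate → neighborhood income → class size); parental involvement (to principal tenure via parental involvement → after-school program uptake → commute time → extracurricular participation → principal tenure; to class size via parental involvement → building age → neighborhood income → class size); per-pupil spending (to principal tenure via per-pupil spending → commute time → extracurricular participation → principal tenure; to class size via per-pupil spending → building age → neighborhood income → class size); test scores (to principal tenure via test scores → graduation rate → principal tenure; to class size via test scores → building age → neighborhood income → class size).
Every other variable lacks a causal path to at least one of principal tenure and class size.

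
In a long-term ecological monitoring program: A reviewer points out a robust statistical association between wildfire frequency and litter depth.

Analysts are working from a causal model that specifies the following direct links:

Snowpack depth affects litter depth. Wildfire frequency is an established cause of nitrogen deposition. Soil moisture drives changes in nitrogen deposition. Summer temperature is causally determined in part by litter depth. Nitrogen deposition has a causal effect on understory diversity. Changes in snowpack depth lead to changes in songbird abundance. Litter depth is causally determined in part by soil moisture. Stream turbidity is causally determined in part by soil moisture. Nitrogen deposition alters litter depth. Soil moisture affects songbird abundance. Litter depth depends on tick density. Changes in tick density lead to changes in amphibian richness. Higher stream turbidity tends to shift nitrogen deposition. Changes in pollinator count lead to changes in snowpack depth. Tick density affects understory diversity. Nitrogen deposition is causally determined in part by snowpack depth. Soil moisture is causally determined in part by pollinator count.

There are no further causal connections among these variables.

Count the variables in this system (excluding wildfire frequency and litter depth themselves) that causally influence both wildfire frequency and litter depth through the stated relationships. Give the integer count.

No listed variable has a causal path to both wildfire frequency and litter depth, so there are no common causes.

0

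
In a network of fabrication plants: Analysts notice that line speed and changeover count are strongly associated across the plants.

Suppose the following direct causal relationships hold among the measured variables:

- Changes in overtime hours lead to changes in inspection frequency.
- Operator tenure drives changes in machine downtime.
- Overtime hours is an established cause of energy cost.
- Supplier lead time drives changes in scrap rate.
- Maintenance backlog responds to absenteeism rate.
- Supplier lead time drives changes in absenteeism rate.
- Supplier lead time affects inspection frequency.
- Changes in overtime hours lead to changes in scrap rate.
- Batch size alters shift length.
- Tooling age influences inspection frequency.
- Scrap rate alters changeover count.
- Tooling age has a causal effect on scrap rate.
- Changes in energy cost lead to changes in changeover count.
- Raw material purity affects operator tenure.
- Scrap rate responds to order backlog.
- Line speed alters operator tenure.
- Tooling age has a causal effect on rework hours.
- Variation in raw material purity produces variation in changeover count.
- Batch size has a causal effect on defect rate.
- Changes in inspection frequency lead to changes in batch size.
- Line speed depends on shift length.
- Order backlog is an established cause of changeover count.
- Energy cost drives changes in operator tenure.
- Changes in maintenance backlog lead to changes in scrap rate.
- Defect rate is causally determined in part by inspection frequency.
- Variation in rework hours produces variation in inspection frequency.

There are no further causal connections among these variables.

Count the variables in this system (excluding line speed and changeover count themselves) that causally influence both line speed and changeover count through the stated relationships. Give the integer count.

3

The common causes are: overtime hours (to line speed via overtime hours → inspection frequency → batch size → shift length → line speed; to changeover count via overtime hours → energy cost → changeover count); supplier lead time (to line speed via supplier lead time → inspection frequency → batch size → shift length → line speed; to changeover count via supplier lead time → scrap rate → changeover count); tooling age (to line speed via tooling age → inspection frequency → batch size → shift length → line speed; to changeover count via tooling age → scrap rate → changeover count).
Every other variable lacks a causal path to at least one of line speed and changeover count.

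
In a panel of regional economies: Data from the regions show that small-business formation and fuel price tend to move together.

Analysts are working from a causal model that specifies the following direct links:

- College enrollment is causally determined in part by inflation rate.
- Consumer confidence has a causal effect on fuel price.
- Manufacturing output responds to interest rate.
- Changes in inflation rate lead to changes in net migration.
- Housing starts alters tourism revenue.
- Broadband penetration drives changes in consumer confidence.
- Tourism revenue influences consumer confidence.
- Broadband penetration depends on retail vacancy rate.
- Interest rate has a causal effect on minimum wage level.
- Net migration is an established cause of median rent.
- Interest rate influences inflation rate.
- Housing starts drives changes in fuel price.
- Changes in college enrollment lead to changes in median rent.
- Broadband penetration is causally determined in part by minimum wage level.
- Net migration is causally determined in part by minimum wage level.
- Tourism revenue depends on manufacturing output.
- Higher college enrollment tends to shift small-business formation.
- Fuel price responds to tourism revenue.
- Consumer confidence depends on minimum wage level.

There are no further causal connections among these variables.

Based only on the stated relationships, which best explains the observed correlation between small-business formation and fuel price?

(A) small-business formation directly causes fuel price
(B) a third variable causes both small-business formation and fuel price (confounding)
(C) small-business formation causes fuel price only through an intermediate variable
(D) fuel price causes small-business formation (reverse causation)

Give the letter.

Interest rate causes small-business formation (interest rate → inflation rate → college enrollment → small-business formation) and fuel price (interest rate → minimum wage level → consumer confidence → fuel price) — a common cause creating the correlation.
There is no stated path from small-business formation to fuel price or from fuel price to small-business formation, so neither direct nor reverse causation applies.

B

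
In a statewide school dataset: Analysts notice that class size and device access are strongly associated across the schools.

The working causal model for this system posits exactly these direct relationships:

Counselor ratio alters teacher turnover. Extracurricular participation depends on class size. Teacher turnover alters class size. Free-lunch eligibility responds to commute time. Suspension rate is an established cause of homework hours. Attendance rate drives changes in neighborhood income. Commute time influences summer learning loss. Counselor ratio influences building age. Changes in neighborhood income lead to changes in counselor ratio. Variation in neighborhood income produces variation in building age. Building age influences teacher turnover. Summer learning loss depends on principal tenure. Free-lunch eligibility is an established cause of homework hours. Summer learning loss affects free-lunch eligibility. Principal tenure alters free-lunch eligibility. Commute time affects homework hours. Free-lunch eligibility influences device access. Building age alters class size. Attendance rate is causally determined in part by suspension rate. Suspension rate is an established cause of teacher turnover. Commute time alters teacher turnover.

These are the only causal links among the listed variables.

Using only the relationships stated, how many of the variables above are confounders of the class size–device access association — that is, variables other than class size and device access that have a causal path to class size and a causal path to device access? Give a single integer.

The common causes are: commute time (to class size via commute time → teacher turnover → class size; to device access via commute time → free-lunch eligibility → device access).
Every other variable lacks a causal path to at least one of class size and device access.

1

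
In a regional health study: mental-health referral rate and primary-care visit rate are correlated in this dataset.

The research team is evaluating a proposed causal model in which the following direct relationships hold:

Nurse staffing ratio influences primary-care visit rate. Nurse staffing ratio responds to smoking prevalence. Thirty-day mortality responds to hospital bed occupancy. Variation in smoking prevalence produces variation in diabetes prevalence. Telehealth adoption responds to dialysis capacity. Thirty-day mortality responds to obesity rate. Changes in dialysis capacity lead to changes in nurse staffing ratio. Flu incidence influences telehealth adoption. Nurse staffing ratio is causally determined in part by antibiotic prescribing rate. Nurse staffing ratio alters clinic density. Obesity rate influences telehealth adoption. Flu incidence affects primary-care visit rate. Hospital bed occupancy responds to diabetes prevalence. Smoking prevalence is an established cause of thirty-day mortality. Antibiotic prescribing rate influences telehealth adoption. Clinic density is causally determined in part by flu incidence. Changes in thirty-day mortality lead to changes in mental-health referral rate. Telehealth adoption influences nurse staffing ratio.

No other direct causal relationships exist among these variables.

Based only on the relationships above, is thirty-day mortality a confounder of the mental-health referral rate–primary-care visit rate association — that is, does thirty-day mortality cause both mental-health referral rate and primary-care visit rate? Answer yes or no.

no

Thirty-day mortality has no stated causal path to primary-care visit rate. A confounder must cause both variables, so thirty-day mortality does not qualify.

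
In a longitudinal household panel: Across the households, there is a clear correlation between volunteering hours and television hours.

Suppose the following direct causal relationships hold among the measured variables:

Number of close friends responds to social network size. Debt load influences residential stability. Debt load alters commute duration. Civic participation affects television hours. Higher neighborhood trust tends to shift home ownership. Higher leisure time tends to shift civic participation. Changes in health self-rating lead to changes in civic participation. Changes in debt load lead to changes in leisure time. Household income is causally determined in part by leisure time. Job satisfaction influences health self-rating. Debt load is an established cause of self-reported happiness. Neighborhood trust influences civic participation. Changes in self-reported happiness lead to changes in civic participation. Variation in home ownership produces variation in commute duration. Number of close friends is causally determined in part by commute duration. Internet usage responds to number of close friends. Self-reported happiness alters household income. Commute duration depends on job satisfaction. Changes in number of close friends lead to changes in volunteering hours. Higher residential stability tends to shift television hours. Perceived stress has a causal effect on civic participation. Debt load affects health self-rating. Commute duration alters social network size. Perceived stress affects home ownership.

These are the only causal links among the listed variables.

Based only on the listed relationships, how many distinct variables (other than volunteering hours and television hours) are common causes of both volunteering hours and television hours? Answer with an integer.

The common causes are: debt load (to volunteering hours via debt load → commute duration → number of close friends → volunteering hours; to television hours via debt load → residential stability → television hours); job satisfaction (to volunteering hours via job satisfaction → commute duration → number of close friends → volunteering hours; to television hours via job satisfaction → health self-rating → civic participation → television hours); neighborhood trust (to volunteering hours via neighborhood trust → home ownership → commute duration → number of close friends → volunteering hours; to television hours via neighborhood trust → civic participation → television hours); perceived stress (to volunteering hours via perceived stress → home ownership → commute duration → number of close friends → volunteering hours; to television hours via perceived stress → civic participation → television hours).
Every other variable lacks a causal path to at least one of volunteering hours and television hours.

4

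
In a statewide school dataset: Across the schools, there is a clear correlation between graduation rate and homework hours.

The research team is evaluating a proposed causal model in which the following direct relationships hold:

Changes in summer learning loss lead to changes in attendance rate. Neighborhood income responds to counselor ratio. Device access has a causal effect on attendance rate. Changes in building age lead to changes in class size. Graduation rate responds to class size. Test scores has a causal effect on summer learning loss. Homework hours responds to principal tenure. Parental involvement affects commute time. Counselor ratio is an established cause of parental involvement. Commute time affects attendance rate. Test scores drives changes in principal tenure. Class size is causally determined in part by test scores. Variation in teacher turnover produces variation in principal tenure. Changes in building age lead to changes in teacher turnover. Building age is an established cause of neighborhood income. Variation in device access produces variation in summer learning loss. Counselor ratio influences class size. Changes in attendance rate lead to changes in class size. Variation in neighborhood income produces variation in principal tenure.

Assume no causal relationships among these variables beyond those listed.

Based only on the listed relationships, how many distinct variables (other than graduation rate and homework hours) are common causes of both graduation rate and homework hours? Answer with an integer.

3

The common causes are: building age (to graduation rate via building age → class size → graduation rate; to homework hours via building age → neighborhood income → principal tenure → homework hours); counselor ratio (to graduation rate via counselor ratio → class size → graduation rate; to homework hours via counselor ratio → neighborhood income → principal tenure → homework hours); test scores (to graduation rate via test scores → class size → graduation rate; to homework hours via test scores → principal tenure → homework hours).
Every other variable lacks a causal path to at least one of graduation rate and homework hours.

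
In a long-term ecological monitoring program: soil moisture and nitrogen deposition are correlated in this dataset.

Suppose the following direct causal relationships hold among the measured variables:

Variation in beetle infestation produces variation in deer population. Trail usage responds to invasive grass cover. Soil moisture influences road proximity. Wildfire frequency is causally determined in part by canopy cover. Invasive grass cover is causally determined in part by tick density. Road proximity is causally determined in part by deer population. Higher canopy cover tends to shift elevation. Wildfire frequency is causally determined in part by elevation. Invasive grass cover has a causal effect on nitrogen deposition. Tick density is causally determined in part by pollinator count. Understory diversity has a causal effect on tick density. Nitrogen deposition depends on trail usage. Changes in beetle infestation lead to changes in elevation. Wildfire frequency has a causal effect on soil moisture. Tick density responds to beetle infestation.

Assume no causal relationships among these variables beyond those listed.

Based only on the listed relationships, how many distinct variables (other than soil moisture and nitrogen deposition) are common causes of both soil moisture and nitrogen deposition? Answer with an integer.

The common causes are: beetle infestation (to soil moisture via beetle infestation → elevation → wildfire frequency → soil moisture; to nitrogen deposition via beetle infestation → tick density → invasive grass cover → nitrogen deposition).
Every other variable lacks a causal path to at least one of soil moisture and nitrogen deposition.

1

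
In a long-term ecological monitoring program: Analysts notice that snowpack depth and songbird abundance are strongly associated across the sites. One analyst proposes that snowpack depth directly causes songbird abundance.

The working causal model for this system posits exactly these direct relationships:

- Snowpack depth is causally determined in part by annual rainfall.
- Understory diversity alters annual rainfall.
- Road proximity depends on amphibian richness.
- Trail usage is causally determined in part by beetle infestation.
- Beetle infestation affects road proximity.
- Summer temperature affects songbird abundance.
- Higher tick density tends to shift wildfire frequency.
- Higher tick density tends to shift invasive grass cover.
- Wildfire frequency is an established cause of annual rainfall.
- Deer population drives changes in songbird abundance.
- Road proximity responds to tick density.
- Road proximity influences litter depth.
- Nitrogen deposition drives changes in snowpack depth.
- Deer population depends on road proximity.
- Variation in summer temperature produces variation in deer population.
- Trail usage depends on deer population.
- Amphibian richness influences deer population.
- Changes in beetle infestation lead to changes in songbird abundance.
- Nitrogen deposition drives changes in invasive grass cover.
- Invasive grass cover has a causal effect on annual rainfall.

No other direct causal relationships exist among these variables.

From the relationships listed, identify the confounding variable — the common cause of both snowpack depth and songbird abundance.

tick density

Tick density has a causal path to snowpack depth (tick density → wildfire frequency → annual rainfall → snowpack depth) and a separate causal path to songbird abundance (tick density → road proximity → deer population → songbird abundance), so it is a common cause of both.
No stated relationship gives snowpack depth a causal route to songbird abundance, so the correlation is explained by the shared upstream cause rather than a direct effect.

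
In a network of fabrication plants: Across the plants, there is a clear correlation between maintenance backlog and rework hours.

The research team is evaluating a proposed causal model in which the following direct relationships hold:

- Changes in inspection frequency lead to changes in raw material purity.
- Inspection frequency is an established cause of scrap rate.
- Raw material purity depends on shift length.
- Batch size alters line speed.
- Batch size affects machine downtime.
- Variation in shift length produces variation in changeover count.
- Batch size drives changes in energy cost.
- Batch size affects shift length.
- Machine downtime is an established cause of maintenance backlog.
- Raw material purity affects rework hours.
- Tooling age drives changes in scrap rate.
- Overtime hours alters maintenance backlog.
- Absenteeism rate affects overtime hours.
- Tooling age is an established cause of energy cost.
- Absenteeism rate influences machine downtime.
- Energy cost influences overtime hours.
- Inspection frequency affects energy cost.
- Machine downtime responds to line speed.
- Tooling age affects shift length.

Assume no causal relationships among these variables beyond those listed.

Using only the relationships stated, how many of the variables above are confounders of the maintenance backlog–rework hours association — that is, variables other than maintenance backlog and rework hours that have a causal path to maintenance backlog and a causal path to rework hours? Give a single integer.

3

The common causes are: batch size (to maintenance backlog via batch size → machine downtime → maintenance backlog; to rework hours via batch size → shift length → raw material purity → rework hours); inspection frequency (to maintenance backlog via inspection frequency → energy cost → overtime hours → maintenance backlog; to rework hours via inspection frequency → raw material purity → rework hours); tooling age (to maintenance backlog via tooling age → energy cost → overtime hours → maintenance backlog; to rework hours via tooling age → shift length → raw material purity → rework hours).
Every other variable lacks a causal path to at least one of maintenance backlog and rework hours.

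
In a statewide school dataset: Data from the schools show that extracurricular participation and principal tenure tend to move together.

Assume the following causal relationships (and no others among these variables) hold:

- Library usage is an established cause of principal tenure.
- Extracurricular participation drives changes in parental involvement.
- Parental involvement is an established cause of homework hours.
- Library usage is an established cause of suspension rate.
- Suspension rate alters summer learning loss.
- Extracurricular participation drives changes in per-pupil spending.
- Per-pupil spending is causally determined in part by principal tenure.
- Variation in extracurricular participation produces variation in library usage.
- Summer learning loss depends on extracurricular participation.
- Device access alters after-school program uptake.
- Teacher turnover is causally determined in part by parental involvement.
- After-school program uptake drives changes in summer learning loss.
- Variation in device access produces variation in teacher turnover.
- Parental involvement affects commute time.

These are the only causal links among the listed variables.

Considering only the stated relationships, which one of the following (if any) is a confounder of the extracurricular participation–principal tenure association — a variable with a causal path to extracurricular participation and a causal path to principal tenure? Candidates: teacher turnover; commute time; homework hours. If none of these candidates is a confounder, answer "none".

none

None of the listed candidates has causal paths to both extracurricular participation and principal tenure in the stated relationships, so none is a common cause.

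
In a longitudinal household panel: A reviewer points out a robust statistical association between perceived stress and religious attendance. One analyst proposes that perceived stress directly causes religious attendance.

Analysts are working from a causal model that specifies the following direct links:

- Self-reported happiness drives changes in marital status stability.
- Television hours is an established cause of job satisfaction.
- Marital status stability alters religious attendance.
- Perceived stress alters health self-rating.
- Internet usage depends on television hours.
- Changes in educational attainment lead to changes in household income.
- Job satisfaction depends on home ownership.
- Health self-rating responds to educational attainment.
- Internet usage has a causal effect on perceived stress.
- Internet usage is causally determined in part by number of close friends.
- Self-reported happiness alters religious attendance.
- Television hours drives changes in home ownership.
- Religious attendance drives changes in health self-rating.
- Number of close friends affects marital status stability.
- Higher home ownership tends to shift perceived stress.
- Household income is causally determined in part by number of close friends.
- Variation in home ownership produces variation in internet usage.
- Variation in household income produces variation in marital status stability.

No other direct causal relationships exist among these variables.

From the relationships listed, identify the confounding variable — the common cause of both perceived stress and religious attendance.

number of close friends

Number of close friends has a causal path to perceived stress (number of close friends → internet usage → perceived stress) and a separate causal path to religious attendance (number of close friends → marital status stability → religious attendance), so it is a common cause of both.
No stated relationship gives perceived stress a causal route to religious attendance, so the correlation is explained by the shared upstream cause rather than a direct effect.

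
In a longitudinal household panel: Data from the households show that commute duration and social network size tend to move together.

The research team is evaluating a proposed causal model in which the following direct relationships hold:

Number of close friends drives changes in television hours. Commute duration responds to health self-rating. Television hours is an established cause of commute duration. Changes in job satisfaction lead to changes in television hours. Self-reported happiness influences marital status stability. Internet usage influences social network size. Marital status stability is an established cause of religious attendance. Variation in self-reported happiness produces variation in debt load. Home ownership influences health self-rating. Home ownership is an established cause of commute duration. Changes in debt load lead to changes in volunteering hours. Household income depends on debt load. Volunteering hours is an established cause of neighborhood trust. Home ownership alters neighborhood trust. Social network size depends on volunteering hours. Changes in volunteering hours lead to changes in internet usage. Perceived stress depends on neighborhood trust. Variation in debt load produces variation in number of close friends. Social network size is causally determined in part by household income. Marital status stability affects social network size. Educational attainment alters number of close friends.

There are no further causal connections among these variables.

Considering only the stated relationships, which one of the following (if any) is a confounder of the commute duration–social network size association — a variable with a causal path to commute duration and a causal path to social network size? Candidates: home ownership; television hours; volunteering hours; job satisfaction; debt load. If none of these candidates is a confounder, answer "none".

Debt load causes commute duration (debt load → number of close friends → television hours → commute duration) and also causes social network size (debt load → household income → social network size); it is a common cause of both.
Each of the other candidates lacks a causal path to at least one of commute duration and social network size, so they do not confound the relationship.

debt load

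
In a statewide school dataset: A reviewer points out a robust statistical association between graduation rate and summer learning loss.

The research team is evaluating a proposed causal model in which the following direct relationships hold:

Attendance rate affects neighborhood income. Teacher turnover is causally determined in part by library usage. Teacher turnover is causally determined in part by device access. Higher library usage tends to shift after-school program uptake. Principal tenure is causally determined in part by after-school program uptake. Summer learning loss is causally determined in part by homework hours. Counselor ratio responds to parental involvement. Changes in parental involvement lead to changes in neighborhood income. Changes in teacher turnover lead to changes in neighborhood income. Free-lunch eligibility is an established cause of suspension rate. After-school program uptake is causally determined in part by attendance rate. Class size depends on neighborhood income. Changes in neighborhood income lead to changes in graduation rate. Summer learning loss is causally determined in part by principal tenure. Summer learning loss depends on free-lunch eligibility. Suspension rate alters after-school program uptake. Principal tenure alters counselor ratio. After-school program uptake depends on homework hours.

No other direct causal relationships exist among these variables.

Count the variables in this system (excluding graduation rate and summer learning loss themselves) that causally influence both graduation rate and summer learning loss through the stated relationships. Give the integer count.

The common causes are: attendance rate (to graduation rate via attendance rate → neighborhood income → graduation rate; to summer learning loss via attendance rate → after-school program uptake → principal tenure → summer learning loss); library usage (to graduation rate via library usage → teacher turnover → neighborhood income → graduation rate; to summer learning loss via library usage → after-school program uptake → principal tenure → summer learning loss).
Every other variable lacks a causal path to at least one of graduation rate and summer learning loss.

2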